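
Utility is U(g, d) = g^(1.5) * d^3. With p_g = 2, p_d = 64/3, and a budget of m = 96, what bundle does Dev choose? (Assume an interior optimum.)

g* = 16, d* = 3

MU_g = 1.5·√g·d^3 and MU_d = 3·g^(1.5)·d^2.
MRS = MU_g/MU_d = (0.5)·d/g.
Tangency: set MRS = p_g/p_d = 2/(64/3) = 3/32.
So (0.5)·d/g = 3/32, i.e. d = (3/16)·g.
Substitute into the budget 2·g + (64/3)·d = 96: 6·g = 96, so g* = 16.
Then d* = (3/16)·16 = 3.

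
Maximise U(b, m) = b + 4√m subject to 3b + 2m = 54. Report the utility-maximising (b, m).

MU_b = 1, MU_m = 4/(2√m).
MRS = 1 ÷ (4/(2√m)).
Tangency: set MRS = p_b/p_m = 3/2 = 1.5.
MRS depends only on m: 0.5·√m = 1.5 ⇒ √m = 1.5/0.5 = 3 ⇒ m* = 9.
From the budget, 3·b = 54 − 2·9 = 36, so b* = 12.

b* = 12, m* = 9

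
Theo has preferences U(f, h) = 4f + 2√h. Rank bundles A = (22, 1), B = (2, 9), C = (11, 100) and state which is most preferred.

Bundle A

Evaluate utility at each bundle:
U(A) = 90.000.
U(B) = 14.000.
U(C) = 64.000.
Highest utility is A, so A ≻ C ≻ B.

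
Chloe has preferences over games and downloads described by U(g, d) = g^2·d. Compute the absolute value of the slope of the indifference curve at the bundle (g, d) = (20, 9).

MU_g = 2·g·d and MU_d = g^2.
MRS = MU_g/MU_d = (2/1)·d/g.
At (20, 9): MRS = 0.9.
The indifference curve has slope −0.9 at this bundle.

MRS = 0.9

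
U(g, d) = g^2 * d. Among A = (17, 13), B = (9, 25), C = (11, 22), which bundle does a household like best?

Evaluate utility at each bundle:
U(A) = 3757.
U(B) = 2025.
U(C) = 2662.
Highest utility is A, so A ≻ C ≻ B.

Bundle A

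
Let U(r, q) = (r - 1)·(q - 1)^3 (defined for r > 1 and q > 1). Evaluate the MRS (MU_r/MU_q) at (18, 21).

MRS = 20/51

MU_r = (q−1)^3, MU_q = 3·(r−1)·(q−1)^2.
MRS = (1/3)·(q−1)/(r−1).
At (18, 21): MRS = 20/51.
That is, one extra unit of r is worth 20/51 units of q at the margin.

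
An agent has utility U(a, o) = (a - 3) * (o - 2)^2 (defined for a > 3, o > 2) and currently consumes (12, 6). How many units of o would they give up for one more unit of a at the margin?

MRS = 2/9

MU_a = (o−2)^2, MU_o = 2·(a−3)·(o−2).
MRS = (1/2)·(o−2)/(a−3).
At (12, 6): MRS = 2/9.
The indifference curve has slope −2/9 at this bundle.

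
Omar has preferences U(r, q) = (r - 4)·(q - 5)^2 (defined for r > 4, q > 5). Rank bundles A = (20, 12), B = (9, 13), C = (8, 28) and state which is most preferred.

Bundle C

Evaluate utility at each bundle:
U(A) = 784.
U(B) = 320.
U(C) = 2116.
Highest utility is C, so C ≻ A ≻ B.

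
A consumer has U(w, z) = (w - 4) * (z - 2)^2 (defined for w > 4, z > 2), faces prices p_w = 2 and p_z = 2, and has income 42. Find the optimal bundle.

w* = 9, z* = 12

MU_w = (z−2)^2, MU_z = 2·(w−4)·(z−2).
MRS = (1/2)·(z−2)/(w−4).
Tangency: set MRS = p_w/p_z = 2/2 = 1.
So (1/2)·(z − 2)/(w − 4) = 1, i.e. (z − 2) = 2·(w − 4).
Rewrite the budget in excess-of-subsistence terms: 2·(w − 4) + 2·(z − 2) = 42 − 2·4 − 2·2 = 30.
Substituting, 6·(w − 4) = 30, so w − 4 = 5 and w* = 9.
Then z − 2 = 2·5 = 10, so z* = 12.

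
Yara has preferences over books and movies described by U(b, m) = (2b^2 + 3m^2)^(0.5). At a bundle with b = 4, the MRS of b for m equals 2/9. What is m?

m = 12

For CES with ρ = 2, MRS = (2/3)·(m/b)^(-1).
Setting (2/3)·(m/4)^(-1) = 2/9 gives (m/4)^(-1) = 1/3, so m/4 = 3 and m = 12.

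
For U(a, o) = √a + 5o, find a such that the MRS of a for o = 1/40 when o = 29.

MU_a = 1/(2√a), MU_o = 5.
MRS = 1/(2√a) ÷ 5.
MRS depends only on a: 0.1/√a = 1/40 ⇒ √a = 0.1/(1/40) = 4 ⇒ a = 16.

a = 16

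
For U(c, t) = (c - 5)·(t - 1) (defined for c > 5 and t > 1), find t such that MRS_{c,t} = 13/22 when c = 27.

t = 14

MU_c = (t−1), MU_t = (c−5).
MRS = (t−1)/(c−5).
Substitute c = 27: MRS = (t − 1)/22. Setting this equal to 13/22 gives t − 1 = (13/22)·22 = 13, so t = 14.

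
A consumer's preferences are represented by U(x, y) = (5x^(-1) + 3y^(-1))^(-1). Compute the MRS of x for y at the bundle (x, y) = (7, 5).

For CES with ρ = -1, MRS = (5/3)·(y/x)^2.
At (7, 5): MRS = 125/147.
The indifference curve has slope −125/147 at this bundle.

MRS = 125/147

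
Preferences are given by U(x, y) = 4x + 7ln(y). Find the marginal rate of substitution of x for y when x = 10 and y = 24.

MRS = 96/7

MU_x = 4, MU_y = 7/y.
MRS = 4 ÷ (7/y).
At (10, 24): MRS = 96/7.
So at (10, 24) the consumer would give up 96/7 units of y for one more unit of x.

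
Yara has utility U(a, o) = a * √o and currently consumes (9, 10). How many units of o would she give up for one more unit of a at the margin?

MU_a = √o and MU_o = 0.5·a·o^(-0.5).
MRS = MU_a/MU_o = (2)·o/a.
At (9, 10): MRS = 20/9.
That is, one extra unit of a is worth 20/9 units of o at the margin.

MRS = 20/9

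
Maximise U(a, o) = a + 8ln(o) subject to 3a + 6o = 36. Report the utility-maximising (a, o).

a* = 4, o* = 4

MU_a = 1, MU_o = 8/o.
MRS = 1 ÷ (8/o).
Tangency: set MRS = p_a/p_o = 3/6 = 0.5.
MRS depends only on o: 0.125·o = 0.5 ⇒ o* = 0.5/0.125 = 4.
From the budget, 3·a = 36 − 6·4 = 12, so a* = 4.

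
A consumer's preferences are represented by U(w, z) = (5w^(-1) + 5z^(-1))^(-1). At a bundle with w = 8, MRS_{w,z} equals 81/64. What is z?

For CES with ρ = -1, MRS = (z/w)^2.
Setting (z/8)^2 = 81/64 gives z/8 = 1.125 and z = 9.

z = 9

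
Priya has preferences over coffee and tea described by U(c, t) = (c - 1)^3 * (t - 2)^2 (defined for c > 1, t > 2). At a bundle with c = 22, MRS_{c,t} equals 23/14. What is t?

MU_c = 3·(c−1)^2·(t−2)^2, MU_t = 2·(c−1)^3·(t−2).
MRS = (3/2)·(t−2)/(c−1).
Substitute c = 22: MRS = (t − 2)/14. Setting this equal to 23/14 gives t − 2 = (23/14)·14 = 23, so t = 25.

t = 25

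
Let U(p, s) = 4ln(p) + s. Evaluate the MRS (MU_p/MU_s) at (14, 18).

MU_p = 4/p, MU_s = 1.
MRS = 4/p ÷ 1.
At (14, 18): MRS = 2/7.
The indifference curve has slope −2/7 at this bundle.

MRS = 2/7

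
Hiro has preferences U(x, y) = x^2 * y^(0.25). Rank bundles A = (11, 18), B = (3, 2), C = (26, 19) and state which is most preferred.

Evaluate utility at each bundle:
U(A) = 249.232.
U(B) = 10.703.
U(C) = 1411.351.
Highest utility is C, so C ≻ A ≻ B.

Bundle C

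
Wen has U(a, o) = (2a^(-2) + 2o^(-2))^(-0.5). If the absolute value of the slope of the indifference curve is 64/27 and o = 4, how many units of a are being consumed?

For CES with ρ = -2, MRS = (o/a)^3.
Setting (4/a)^3 = 64/27 gives 4/a = 4/3 and a = 3.

a = 3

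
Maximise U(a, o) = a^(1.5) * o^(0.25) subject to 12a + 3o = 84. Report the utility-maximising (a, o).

a* = 6, o* = 4

MU_a = 1.5·√a·o^(0.25) and MU_o = 0.25·a^(1.5)·o^(-0.75).
MRS = MU_a/MU_o = (6)·o/a.
Tangency: set MRS = p_a/p_o = 12/3 = 4.
So (6)·o/a = 4, i.e. o = (2/3)·a.
Substitute into the budget 12·a + 3·o = 84: 14·a = 84, so a* = 6.
Then o* = (2/3)·6 = 4.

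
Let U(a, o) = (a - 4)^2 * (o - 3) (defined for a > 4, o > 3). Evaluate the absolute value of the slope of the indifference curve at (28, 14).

MU_a = 2·(a−4)·(o−3), MU_o = (a−4)^2.
MRS = (2/1)·(o−3)/(a−4).
At (28, 14): MRS = 11/12.
That is, one extra unit of a is worth 11/12 units of o at the margin.

MRS = 11/12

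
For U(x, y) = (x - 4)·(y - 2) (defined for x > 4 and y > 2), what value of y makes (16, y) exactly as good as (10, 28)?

U(10, 28) = 156.
Set U(16, y) = 156 and solve.
With x = 16: (16 − 4) = 12, so (y − 2) = 156/12 = 13.
So y = 2 + 13 = 15.
Check: U(16, 15) = 156.

y = 15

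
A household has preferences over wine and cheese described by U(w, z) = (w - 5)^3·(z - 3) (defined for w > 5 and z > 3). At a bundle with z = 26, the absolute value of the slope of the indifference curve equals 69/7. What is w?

w = 12

MU_w = 3·(w−5)^2·(z−3), MU_z = (w−5)^3.
MRS = (3/1)·(z−3)/(w−5).
Substitute z = 26: MRS = 69/(w − 5). Setting this equal to 69/7 gives w − 5 = 69/(69/7) = 7, so w = 12.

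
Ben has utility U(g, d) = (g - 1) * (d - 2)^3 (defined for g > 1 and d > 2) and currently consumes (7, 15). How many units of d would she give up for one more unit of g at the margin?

MU_g = (d−2)^3, MU_d = 3·(g−1)·(d−2)^2.
MRS = (1/3)·(d−2)/(g−1).
At (7, 15): MRS = 13/18.
So at (7, 15) the consumer would give up 13/18 units of d for one more unit of g.

MRS = 13/18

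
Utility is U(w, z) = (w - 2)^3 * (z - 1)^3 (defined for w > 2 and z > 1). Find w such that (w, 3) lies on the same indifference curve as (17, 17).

U(17, 17) = 13824000.
Set U(w, 3) = 13824000 and solve.
With z = 3: (3 − 1)^3 = 8, so (w − 2)^3 = 13824000/8 = 1728000.
Taking the cube root (with w > 2): w − 2 = 120, so w = 122.
Check: U(122, 3) = 13824000.

w = 122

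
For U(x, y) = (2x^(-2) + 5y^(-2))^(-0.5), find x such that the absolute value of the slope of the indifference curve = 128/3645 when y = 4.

x = 9

For CES with ρ = -2, MRS = (2/5)·(y/x)^3.
Setting (2/5)·(4/x)^3 = 128/3645 gives (4/x)^3 = 64/729, so 4/x = 4/9 and x = 9.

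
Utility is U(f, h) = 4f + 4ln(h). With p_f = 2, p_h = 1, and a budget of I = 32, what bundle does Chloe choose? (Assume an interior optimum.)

MU_f = 4, MU_h = 4/h.
MRS = 4 ÷ (4/h).
Tangency: set MRS = p_f/p_h = 2/1 = 2.
MRS depends only on h: h = 2 ⇒ h* = 2.
From the budget, 2·f = 32 − 1·2 = 30, so f* = 15.

f* = 15, h* = 2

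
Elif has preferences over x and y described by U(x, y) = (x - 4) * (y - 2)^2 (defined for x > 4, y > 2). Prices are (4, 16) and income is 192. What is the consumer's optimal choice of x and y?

MU_x = (y−2)^2, MU_y = 2·(x−4)·(y−2).
MRS = (1/2)·(y−2)/(x−4).
Tangency: set MRS = p_x/p_y = 4/16 = 0.25.
So (1/2)·(y − 2)/(x − 4) = 0.25, i.e. (y − 2) = 0.5·(x − 4).
Rewrite the budget in excess-of-subsistence terms: 4·(x − 4) + 16·(y − 2) = 192 − 4·4 − 16·2 = 144.
Substituting, 12·(x − 4) = 144, so x − 4 = 12 and x* = 16.
Then y − 2 = 0.5·12 = 6, so y* = 8.

x* = 16, y* = 8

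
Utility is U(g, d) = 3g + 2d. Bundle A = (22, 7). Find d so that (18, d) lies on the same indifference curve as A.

U(22, 7) = 80.
Set U(18, d) = 80 and solve.
3·18 + 2d = 80 ⇒ 2d = 26 ⇒ d = 13.
Check: U(18, 13) = 80.

d = 13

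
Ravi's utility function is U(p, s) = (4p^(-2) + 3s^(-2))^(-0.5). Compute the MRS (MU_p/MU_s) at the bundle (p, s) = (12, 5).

For CES with ρ = -2, MRS = (4/3)·(s/p)^3.
At (12, 5): MRS = 125/1296.
That is, one extra unit of p is worth 125/1296 units of s at the margin.

MRS = 125/1296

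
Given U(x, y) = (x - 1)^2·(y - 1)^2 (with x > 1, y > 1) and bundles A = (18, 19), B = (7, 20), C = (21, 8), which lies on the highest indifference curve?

Bundle A

Evaluate utility at each bundle:
U(A) = 93636.
U(B) = 12996.
U(C) = 19600.
Highest utility is A, so A ≻ C ≻ B.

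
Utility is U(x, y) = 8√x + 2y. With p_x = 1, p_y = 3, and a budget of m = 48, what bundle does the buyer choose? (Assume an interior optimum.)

MU_x = 8/(2√x), MU_y = 2.
MRS = 8/(2√x) ÷ 2.
Tangency: set MRS = p_x/p_y = 1/3.
MRS depends only on x: 2/√x = 1/3 ⇒ √x = 2/(1/3) = 6 ⇒ x* = 36.
From the budget, 3·y = 48 − 1·36 = 12, so y* = 4.

x* = 36, y* = 4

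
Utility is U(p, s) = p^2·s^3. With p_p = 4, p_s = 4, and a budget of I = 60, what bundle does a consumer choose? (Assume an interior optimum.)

p* = 6, s* = 9

MU_p = 2·p·s^3 and MU_s = 3·p^2·s^2.
MRS = MU_p/MU_s = (2/3)·s/p.
Tangency: set MRS = p_p/p_s = 4/4 = 1.
So (2/3)·s/p = 1, i.e. s = 1.5·p.
Substitute into the budget 4·p + 4·s = 60: 10·p = 60, so p* = 6.
Then s* = 1.5·6 = 9.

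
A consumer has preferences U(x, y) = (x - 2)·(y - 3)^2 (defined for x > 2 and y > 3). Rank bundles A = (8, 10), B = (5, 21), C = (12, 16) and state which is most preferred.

Bundle C

Evaluate utility at each bundle:
U(A) = 294.
U(B) = 972.
U(C) = 1690.
Highest utility is C, so C ≻ B ≻ A.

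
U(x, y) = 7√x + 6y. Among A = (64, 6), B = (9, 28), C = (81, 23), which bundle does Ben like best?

Evaluate utility at each bundle:
U(A) = 92.000.
U(B) = 189.000.
U(C) = 201.000.
Highest utility is C, so C ≻ B ≻ A.

Bundle C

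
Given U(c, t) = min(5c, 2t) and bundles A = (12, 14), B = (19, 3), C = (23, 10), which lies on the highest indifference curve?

Evaluate utility at each bundle:
U(A) = 28.
U(B) = 6.
U(C) = 20.
Highest utility is A, so A ≻ C ≻ B.

Bundle A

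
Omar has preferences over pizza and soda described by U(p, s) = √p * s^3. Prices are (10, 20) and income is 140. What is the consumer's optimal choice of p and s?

p* = 2, s* = 6

MU_p = 0.5·p^(-0.5)·s^3 and MU_s = 3·√p·s^2.
MRS = MU_p/MU_s = (1/6)·s/p.
Tangency: set MRS = p_p/p_s = 10/20 = 0.5.
So (1/6)·s/p = 0.5, i.e. s = 3·p.
Substitute into the budget 10·p + 20·s = 140: 70·p = 140, so p* = 2.
Then s* = 3·2 = 6.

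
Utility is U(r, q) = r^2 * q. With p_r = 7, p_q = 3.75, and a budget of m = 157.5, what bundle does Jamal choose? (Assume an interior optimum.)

r* = 15, q* = 14

MU_r = 2·r·q and MU_q = r^2.
MRS = MU_r/MU_q = (2/1)·q/r.
Tangency: set MRS = p_r/p_q = 7/3.75 = 28/15.
So (2/1)·q/r = 28/15, i.e. q = (14/15)·r.
Substitute into the budget 7·r + 3.75·q = 157.5: 10.5·r = 157.5, so r* = 15.
Then q* = (14/15)·15 = 14.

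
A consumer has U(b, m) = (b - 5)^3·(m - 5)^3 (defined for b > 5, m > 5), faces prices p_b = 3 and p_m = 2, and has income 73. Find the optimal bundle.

MU_b = 3·(b−5)^2·(m−5)^3, MU_m = 3·(b−5)^3·(m−5)^2.
MRS = (m−5)/(b−5).
Tangency: set MRS = p_b/p_m = 3/2 = 1.5.
So (m − 5)/(b − 5) = 1.5, i.e. (m − 5) = 1.5·(b − 5).
Rewrite the budget in excess-of-subsistence terms: 3·(b − 5) + 2·(m − 5) = 73 − 3·5 − 2·5 = 48.
Substituting, 6·(b − 5) = 48, so b − 5 = 8 and b* = 13.
Then m − 5 = 1.5·8 = 12, so m* = 17.

b* = 13, m* = 17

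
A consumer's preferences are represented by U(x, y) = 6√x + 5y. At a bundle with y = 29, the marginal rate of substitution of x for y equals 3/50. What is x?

MU_x = 6/(2√x), MU_y = 5.
MRS = 6/(2√x) ÷ 5.
MRS depends only on x: 0.6/√x = 3/50 ⇒ √x = 0.6/(3/50) = 10 ⇒ x = 100.

x = 100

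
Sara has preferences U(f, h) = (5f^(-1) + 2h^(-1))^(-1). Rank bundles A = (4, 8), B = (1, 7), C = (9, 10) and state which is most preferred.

Bundle C

Evaluate utility at each bundle:
U(A) = 0.667.
U(B) = 0.189.
U(C) = 1.324.
Highest utility is C, so C ≻ A ≻ B.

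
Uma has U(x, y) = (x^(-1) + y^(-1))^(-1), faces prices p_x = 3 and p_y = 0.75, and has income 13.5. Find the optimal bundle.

For CES with ρ = -1, MRS = (y/x)^2.
Tangency: set MRS = p_x/p_y = 3/0.75 = 4.
So (y/x)^2 = 4; taking the square root, y/x = 2, i.e. y = 2·x.
Substitute into the budget 3·x + 0.75·y = 13.5: 4.5·x = 13.5, so x* = 3 and y* = 2·3 = 6.

x* = 3, y* = 6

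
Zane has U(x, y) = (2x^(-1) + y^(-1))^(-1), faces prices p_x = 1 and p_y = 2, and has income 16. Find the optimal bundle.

For CES with ρ = -1, MRS = (2/1)·(y/x)^2.
Tangency: set MRS = p_x/p_y = 1/2 = 0.5.
So (y/x)^2 = 0.25; taking the square root, y/x = 0.5, i.e. y = 0.5·x.
Substitute into the budget 1·x + 2·y = 16: 2·x = 16, so x* = 8 and y* = 0.5·8 = 4.

x* = 8, y* = 4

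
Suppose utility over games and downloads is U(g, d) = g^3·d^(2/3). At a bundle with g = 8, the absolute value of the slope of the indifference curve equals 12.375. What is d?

MU_g = 3·g^2·d^(2/3) and MU_d = 2/3·g^3·d^(-1/3).
MRS = MU_g/MU_d = (4.5)·d/g.
Substitute g = 8: MRS = d/(16/9). Setting d/(16/9) = 12.375 gives d = 12.375·(16/9) = 22.

d = 22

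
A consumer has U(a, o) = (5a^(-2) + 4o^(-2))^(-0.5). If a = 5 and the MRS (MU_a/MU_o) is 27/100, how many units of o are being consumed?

o = 3

For CES with ρ = -2, MRS = (5/4)·(o/a)^3.
Setting (5/4)·(o/5)^3 = 27/100 gives (o/5)^3 = 27/125, so o/5 = 0.6 and o = 3.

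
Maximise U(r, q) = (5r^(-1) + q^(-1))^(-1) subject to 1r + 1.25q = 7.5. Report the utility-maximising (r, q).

For CES with ρ = -1, MRS = (5/1)·(q/r)^2.
Tangency: set MRS = p_r/p_q = 1/1.25 = 0.8.
So (q/r)^2 = 4/25; taking the square root, q/r = 0.4, i.e. q = 0.4·r.
Substitute into the budget 1·r + 1.25·q = 7.5: 1.5·r = 7.5, so r* = 5 and q* = 0.4·5 = 2.

r* = 5, q* = 2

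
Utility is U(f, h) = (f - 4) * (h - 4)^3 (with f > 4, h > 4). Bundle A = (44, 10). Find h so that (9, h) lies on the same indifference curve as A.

h = 16

U(44, 10) = 8640.
Set U(9, h) = 8640 and solve.
With f = 9: (9 − 4) = 5, so (h − 4)^3 = 8640/5 = 1728.
Taking the cube root (with h > 4): h − 4 = 12, so h = 16.
Check: U(9, 16) = 8640.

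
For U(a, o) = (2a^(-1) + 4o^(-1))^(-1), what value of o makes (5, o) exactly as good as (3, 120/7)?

U depends on (a, o) only through S = 2a^(-1) + 4o^(-1), so equal utility means equal S. At (3, 120/7): S = 0.9.
With a = 5: 2·5^(-1) = 0.4, so 4o^(-1) = 0.9 − 0.4 = 0.5, i.e. o^(-1) = 0.125.
Hence o = 1/0.125 = 8.
Check: U(5, 8) = 1.1111.

o = 8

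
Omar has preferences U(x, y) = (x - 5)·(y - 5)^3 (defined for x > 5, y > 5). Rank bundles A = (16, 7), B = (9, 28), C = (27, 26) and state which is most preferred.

Bundle C

Evaluate utility at each bundle:
U(A) = 88.
U(B) = 48668.
U(C) = 203742.
Highest utility is C, so C ≻ B ≻ A.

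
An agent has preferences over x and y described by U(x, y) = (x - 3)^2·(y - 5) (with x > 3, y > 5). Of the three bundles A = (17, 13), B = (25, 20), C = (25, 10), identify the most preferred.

Evaluate utility at each bundle:
U(A) = 1568.
U(B) = 7260.
U(C) = 2420.
Highest utility is B, so B ≻ C ≻ A.

Bundle B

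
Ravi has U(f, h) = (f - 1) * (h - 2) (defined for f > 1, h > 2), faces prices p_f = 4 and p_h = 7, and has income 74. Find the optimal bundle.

f* = 8, h* = 6

MU_f = (h−2), MU_h = (f−1).
MRS = (h−2)/(f−1).
Tangency: set MRS = p_f/p_h = 4/7.
So (h − 2)/(f − 1) = 4/7, i.e. (h − 2) = (4/7)·(f − 1).
Rewrite the budget in excess-of-subsistence terms: 4·(f − 1) + 7·(h − 2) = 74 − 4·1 − 7·2 = 56.
Substituting, 8·(f − 1) = 56, so f − 1 = 7 and f* = 8.
Then h − 2 = (4/7)·7 = 4, so h* = 6.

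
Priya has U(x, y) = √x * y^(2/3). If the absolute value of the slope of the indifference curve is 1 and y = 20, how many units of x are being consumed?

MU_x = 0.5·x^(-0.5)·y^(2/3) and MU_y = 2/3·√x·y^(-1/3).
MRS = MU_x/MU_y = (0.75)·y/x.
Substitute y = 20: MRS = 15/x. Setting 15/x = 1 gives x = 15/1 = 15.

x = 15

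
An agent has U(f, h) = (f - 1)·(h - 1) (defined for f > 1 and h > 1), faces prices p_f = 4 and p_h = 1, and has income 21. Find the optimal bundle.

f* = 3, h* = 9

MU_f = (h−1), MU_h = (f−1).
MRS = (h−1)/(f−1).
Tangency: set MRS = p_f/p_h = 4/1 = 4.
So (h − 1)/(f − 1) = 4, i.e. (h − 1) = 4·(f − 1).
Rewrite the budget in excess-of-subsistence terms: 4·(f − 1) + 1·(h − 1) = 21 − 4·1 − 1·1 = 16.
Substituting, 8·(f − 1) = 16, so f − 1 = 2 and f* = 3.
Then h − 1 = 4·2 = 8, so h* = 9.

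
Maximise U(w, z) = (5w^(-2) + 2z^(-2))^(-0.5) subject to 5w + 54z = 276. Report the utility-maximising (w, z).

For CES with ρ = -2, MRS = (5/2)·(z/w)^3.
Tangency: set MRS = p_w/p_z = 5/54.
So (z/w)^3 = 1/27; taking the cube root, z/w = 1/3, i.e. z = (1/3)·w.
Substitute into the budget 5·w + 54·z = 276: 23·w = 276, so w* = 12 and z* = (1/3)·12 = 4.

w* = 12, z* = 4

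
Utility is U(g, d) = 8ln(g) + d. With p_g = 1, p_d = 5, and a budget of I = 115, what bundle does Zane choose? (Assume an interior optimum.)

g* = 40, d* = 15

MU_g = 8/g, MU_d = 1.
MRS = 8/g ÷ 1.
Tangency: set MRS = p_g/p_d = 1/5 = 0.2.
MRS depends only on g: 8/g = 0.2 ⇒ g* = 8/0.2 = 40.
From the budget, 5·d = 115 − 1·40 = 75, so d* = 15.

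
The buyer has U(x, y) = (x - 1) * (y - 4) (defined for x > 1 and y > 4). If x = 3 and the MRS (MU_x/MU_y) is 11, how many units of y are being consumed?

y = 26

MU_x = (y−4), MU_y = (x−1).
MRS = (y−4)/(x−1).
Substitute x = 3: MRS = (y − 4)/2. Setting this equal to 11 gives y − 4 = 11·2 = 22, so y = 26.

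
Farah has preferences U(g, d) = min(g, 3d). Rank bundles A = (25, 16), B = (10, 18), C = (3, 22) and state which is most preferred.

Bundle A

Evaluate utility at each bundle:
U(A) = 25.
U(B) = 10.
U(C) = 3.
Highest utility is A, so A ≻ B ≻ C.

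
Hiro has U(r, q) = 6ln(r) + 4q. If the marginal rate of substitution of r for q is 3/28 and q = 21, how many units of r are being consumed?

MU_r = 6/r, MU_q = 4.
MRS = 6/r ÷ 4.
MRS depends only on r: 1.5/r = 3/28 ⇒ r = 1.5/(3/28) = 14.

r = 14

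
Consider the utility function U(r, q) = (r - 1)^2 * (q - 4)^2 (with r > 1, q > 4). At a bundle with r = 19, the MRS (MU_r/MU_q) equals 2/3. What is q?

q = 16

MU_r = 2·(r−1)·(q−4)^2, MU_q = 2·(r−1)^2·(q−4).
MRS = (q−4)/(r−1).
Substitute r = 19: MRS = (q − 4)/18. Setting this equal to 2/3 gives q − 4 = (2/3)·18 = 12, so q = 16.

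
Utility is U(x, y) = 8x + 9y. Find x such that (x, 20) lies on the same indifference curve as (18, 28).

U(18, 28) = 396.
Set U(x, 20) = 396 and solve.
8x + 9·20 = 396 ⇒ 8x = 216 ⇒ x = 27.
Check: U(27, 20) = 396.

x = 27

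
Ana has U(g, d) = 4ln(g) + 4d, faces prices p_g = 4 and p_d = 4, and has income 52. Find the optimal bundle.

g* = 1, d* = 12

MU_g = 4/g, MU_d = 4.
MRS = 4/g ÷ 4.
Tangency: set MRS = p_g/p_d = 4/4 = 1.
MRS depends only on g: 1/g = 1 ⇒ g* = 1/1 = 1.
From the budget, 4·d = 52 − 4·1 = 48, so d* = 12.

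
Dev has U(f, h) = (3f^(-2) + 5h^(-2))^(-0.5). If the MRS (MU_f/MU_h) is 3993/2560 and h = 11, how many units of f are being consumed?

f = 8

For CES with ρ = -2, MRS = (3/5)·(h/f)^3.
Setting (3/5)·(11/f)^3 = 3993/2560 gives (11/f)^3 = 1331/512, so 11/f = 1.375 and f = 8.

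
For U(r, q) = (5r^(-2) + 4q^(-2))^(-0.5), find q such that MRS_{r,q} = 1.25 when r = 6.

q = 6

For CES with ρ = -2, MRS = (5/4)·(q/r)^3.
Setting (5/4)·(q/6)^3 = 1.25 gives (q/6)^3 = 1, so q/6 = 1 and q = 6.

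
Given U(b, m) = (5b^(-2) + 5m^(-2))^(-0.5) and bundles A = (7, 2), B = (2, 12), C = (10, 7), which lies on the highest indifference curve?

Evaluate utility at each bundle:
U(A) = 0.860.
U(B) = 0.882.
U(C) = 2.565.
Highest utility is C, so C ≻ B ≻ A.

Bundle C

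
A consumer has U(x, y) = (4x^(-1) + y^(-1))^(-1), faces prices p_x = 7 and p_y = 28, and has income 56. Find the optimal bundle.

For CES with ρ = -1, MRS = (4/1)·(y/x)^2.
Tangency: set MRS = p_x/p_y = 7/28 = 0.25.
So (y/x)^2 = 1/16; taking the square root, y/x = 0.25, i.e. y = 0.25·x.
Substitute into the budget 7·x + 28·y = 56: 14·x = 56, so x* = 4 and y* = 0.25·4 = 1.

x* = 4, y* = 1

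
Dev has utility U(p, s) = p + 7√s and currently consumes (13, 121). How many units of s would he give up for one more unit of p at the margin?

MRS = 22/7

MU_p = 1, MU_s = 7/(2√s).
MRS = 1 ÷ (7/(2√s)).
At (13, 121): MRS = 22/7.
The indifference curve has slope −22/7 at this bundle.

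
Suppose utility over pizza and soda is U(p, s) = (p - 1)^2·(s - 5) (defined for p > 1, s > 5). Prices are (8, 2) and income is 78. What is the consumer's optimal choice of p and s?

p* = 6, s* = 15

MU_p = 2·(p−1)·(s−5), MU_s = (p−1)^2.
MRS = (2/1)·(s−5)/(p−1).
Tangency: set MRS = p_p/p_s = 8/2 = 4.
So (2/1)·(s − 5)/(p − 1) = 4, i.e. (s − 5) = 2·(p − 1).
Rewrite the budget in excess-of-subsistence terms: 8·(p − 1) + 2·(s − 5) = 78 − 8·1 − 2·5 = 60.
Substituting, 12·(p − 1) = 60, so p − 1 = 5 and p* = 6.
Then s − 5 = 2·5 = 10, so s* = 15.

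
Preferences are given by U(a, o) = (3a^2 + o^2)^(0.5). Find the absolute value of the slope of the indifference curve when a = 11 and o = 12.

MRS = 2.75

For CES with ρ = 2, MRS = (3/1)·(o/a)^(-1).
At (11, 12): MRS = 2.75.
That is, one extra unit of a is worth 2.75 units of o at the margin.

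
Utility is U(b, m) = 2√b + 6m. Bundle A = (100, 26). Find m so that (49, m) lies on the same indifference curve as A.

m = 27

U(100, 26) = 176.
Set U(49, m) = 176 and solve.
With b = 49: √49 = 7, so 6m = 176 − 2·7 = 162 and m = 27.
Check: U(49, 27) = 176.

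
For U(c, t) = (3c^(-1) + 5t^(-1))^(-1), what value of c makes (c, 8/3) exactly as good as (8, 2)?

c = 3

U depends on (c, t) only through S = 3c^(-1) + 5t^(-1), so equal utility means equal S. At (8, 2): S = 2.875.
With t = 8/3: 5·(8/3)^(-1) = 1.875, so 3c^(-1) = 2.875 − 1.875 = 1, i.e. c^(-1) = 1/3.
Hence c = 1/(1/3) = 3.
Check: U(3, 8/3) = 0.3478.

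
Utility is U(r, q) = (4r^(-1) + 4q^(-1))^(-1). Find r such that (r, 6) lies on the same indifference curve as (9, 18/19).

U depends on (r, q) only through S = 4r^(-1) + 4q^(-1), so equal utility means equal S. At (9, 18/19): S = 14/3.
With q = 6: 4·6^(-1) = 2/3, so 4r^(-1) = 14/3 − 2/3 = 4, i.e. r^(-1) = 1.
Hence r = 1/1 = 1.
Check: U(1, 6) = 0.2143.

r = 1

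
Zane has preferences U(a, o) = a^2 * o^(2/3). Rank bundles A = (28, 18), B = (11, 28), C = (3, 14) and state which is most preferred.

Bundle A

Evaluate utility at each bundle:
U(A) = 5384.736.
U(B) = 1115.726.
U(C) = 52.279.
Highest utility is A, so A ≻ B ≻ C.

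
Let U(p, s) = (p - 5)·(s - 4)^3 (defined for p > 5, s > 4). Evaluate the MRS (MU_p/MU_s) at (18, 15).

MU_p = (s−4)^3, MU_s = 3·(p−5)·(s−4)^2.
MRS = (1/3)·(s−4)/(p−5).
At (18, 15): MRS = 11/39.
The indifference curve has slope −11/39 at this bundle.

MRS = 11/39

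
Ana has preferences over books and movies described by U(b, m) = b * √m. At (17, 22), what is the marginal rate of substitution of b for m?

MU_b = √m and MU_m = 0.5·b·m^(-0.5).
MRS = MU_b/MU_m = (2)·m/b.
At (17, 22): MRS = 44/17.
That is, one extra unit of b is worth 44/17 units of m at the margin.

MRS = 44/17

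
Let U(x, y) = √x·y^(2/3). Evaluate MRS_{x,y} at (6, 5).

MRS = 0.625

MU_x = 0.5·x^(-0.5)·y^(2/3) and MU_y = 2/3·√x·y^(-1/3).
MRS = MU_x/MU_y = (0.75)·y/x.
At (6, 5): MRS = 0.625.
So at (6, 5) the consumer would give up 0.625 units of y for one more unit of x.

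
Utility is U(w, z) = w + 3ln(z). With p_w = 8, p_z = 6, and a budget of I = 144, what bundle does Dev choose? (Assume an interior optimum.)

MU_w = 1, MU_z = 3/z.
MRS = 1 ÷ (3/z).
Tangency: set MRS = p_w/p_z = 8/6 = 4/3.
MRS depends only on z: (1/3)·z = 4/3 ⇒ z* = (4/3)/(1/3) = 4.
From the budget, 8·w = 144 − 6·4 = 120, so w* = 15.

w* = 15, z* = 4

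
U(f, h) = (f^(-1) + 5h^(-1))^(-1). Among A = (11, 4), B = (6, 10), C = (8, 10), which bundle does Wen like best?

Evaluate utility at each bundle:
U(A) = 0.746.
U(B) = 1.500.
U(C) = 1.600.
Highest utility is C, so C ≻ B ≻ A.

Bundle C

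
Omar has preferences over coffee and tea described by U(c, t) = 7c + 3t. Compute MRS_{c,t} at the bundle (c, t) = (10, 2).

MRS = 7/3

MU_c = 7, MU_t = 3, so MRS = 7/3 at every bundle.
At (10, 2): MRS = 7/3.
The indifference curve has slope −7/3 at this bundle.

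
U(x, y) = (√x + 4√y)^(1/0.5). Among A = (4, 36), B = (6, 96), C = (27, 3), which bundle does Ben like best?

Bundle B

Evaluate utility at each bundle:
U(A) = 676.000.
U(B) = 1734.000.
U(C) = 147.000.
Highest utility is B, so B ≻ A ≻ C.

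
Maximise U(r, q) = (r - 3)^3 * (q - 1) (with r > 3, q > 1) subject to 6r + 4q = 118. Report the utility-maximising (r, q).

r* = 15, q* = 7

MU_r = 3·(r−3)^2·(q−1), MU_q = (r−3)^3.
MRS = (3/1)·(q−1)/(r−3).
Tangency: set MRS = p_r/p_q = 6/4 = 1.5.
So (3/1)·(q − 1)/(r − 3) = 1.5, i.e. (q − 1) = 0.5·(r − 3).
Rewrite the budget in excess-of-subsistence terms: 6·(r − 3) + 4·(q − 1) = 118 − 6·3 − 4·1 = 96.
Substituting, 8·(r − 3) = 96, so r − 3 = 12 and r* = 15.
Then q − 1 = 0.5·12 = 6, so q* = 7.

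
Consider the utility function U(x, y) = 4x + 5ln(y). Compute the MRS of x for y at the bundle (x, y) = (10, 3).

MU_x = 4, MU_y = 5/y.
MRS = 4 ÷ (5/y).
At (10, 3): MRS = 2.4.
That is, one extra unit of x is worth 2.4 units of y at the margin.

MRS = 2.4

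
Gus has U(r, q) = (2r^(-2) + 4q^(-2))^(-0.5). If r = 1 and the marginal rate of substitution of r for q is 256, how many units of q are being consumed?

For CES with ρ = -2, MRS = (2/4)·(q/r)^3.
Setting (2/4)·(q/1)^3 = 256 gives (q/1)^3 = 512, so q/1 = 8 and q = 8.

q = 8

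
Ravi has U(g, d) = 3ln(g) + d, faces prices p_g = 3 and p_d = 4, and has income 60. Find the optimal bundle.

g* = 4, d* = 12

MU_g = 3/g, MU_d = 1.
MRS = 3/g ÷ 1.
Tangency: set MRS = p_g/p_d = 3/4 = 0.75.
MRS depends only on g: 3/g = 0.75 ⇒ g* = 3/0.75 = 4.
From the budget, 4·d = 60 − 3·4 = 48, so d* = 12.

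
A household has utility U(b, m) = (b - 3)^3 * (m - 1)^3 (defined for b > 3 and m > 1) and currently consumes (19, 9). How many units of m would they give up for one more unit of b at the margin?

MU_b = 3·(b−3)^2·(m−1)^3, MU_m = 3·(b−3)^3·(m−1)^2.
MRS = (m−1)/(b−3).
At (19, 9): MRS = 0.5.
The indifference curve has slope −0.5 at this bundle.

MRS = 0.5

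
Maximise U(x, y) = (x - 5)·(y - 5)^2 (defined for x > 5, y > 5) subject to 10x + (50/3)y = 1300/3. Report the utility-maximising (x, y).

MU_x = (y−5)^2, MU_y = 2·(x−5)·(y−5).
MRS = (1/2)·(y−5)/(x−5).
Tangency: set MRS = p_x/p_y = 10/(50/3) = 0.6.
So (1/2)·(y − 5)/(x − 5) = 0.6, i.e. (y − 5) = 1.2·(x − 5).
Rewrite the budget in excess-of-subsistence terms: 10·(x − 5) + (50/3)·(y − 5) = 1300/3 − 10·5 − (50/3)·5 = 300.
Substituting, 30·(x − 5) = 300, so x − 5 = 10 and x* = 15.
Then y − 5 = 1.2·10 = 12, so y* = 17.

x* = 15, y* = 17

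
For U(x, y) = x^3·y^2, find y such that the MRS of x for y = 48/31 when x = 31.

y = 32

MU_x = 3·x^2·y^2 and MU_y = 2·x^3·y.
MRS = MU_x/MU_y = (3/2)·y/x.
Substitute x = 31: MRS = y/(62/3). Setting y/(62/3) = 48/31 gives y = (48/31)·(62/3) = 32.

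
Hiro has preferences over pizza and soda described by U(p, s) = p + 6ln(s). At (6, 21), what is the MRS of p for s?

MRS = 3.5

MU_p = 1, MU_s = 6/s.
MRS = 1 ÷ (6/s).
At (6, 21): MRS = 3.5.
That is, one extra unit of p is worth 3.5 units of s at the margin.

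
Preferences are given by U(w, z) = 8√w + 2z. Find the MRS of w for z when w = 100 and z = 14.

MU_w = 8/(2√w), MU_z = 2.
MRS = 8/(2√w) ÷ 2.
At (100, 14): MRS = 0.2.
The indifference curve has slope −0.2 at this bundle.

MRS = 0.2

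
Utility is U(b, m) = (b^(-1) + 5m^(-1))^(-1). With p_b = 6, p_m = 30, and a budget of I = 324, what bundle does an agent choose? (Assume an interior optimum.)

b* = 9, m* = 9

For CES with ρ = -1, MRS = (1/5)·(m/b)^2.
Tangency: set MRS = p_b/p_m = 6/30 = 0.2.
So (m/b)^2 = 1; taking the square root, m/b = 1, i.e. m = b.
Substitute into the budget 6·b + 30·m = 324: 36·b = 324, so b* = 9 and m* = 9.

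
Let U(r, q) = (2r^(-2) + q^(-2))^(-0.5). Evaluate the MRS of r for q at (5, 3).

MRS = 54/125

For CES with ρ = -2, MRS = (2/1)·(q/r)^3.
At (5, 3): MRS = 54/125.
The indifference curve has slope −54/125 at this bundle.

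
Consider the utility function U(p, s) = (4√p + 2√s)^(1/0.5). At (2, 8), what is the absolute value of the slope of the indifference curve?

For CES with ρ = 0.5, MRS = (4/2)·√(s/p).
At (2, 8): MRS = 4.
That is, one extra unit of p is worth 4 units of s at the margin.

MRS = 4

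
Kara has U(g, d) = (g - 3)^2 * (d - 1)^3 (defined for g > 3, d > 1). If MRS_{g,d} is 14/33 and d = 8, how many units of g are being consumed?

g = 14

MU_g = 2·(g−3)·(d−1)^3, MU_d = 3·(g−3)^2·(d−1)^2.
MRS = (2/3)·(d−1)/(g−3).
Substitute d = 8: MRS = (14/3)/(g − 3). Setting this equal to 14/33 gives g − 3 = (14/3)/(14/33) = 11, so g = 14.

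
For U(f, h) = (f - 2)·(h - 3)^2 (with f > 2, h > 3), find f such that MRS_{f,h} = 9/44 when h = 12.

f = 24

MU_f = (h−3)^2, MU_h = 2·(f−2)·(h−3).
MRS = (1/2)·(h−3)/(f−2).
Substitute h = 12: MRS = 4.5/(f − 2). Setting this equal to 9/44 gives f − 2 = 4.5/(9/44) = 22, so f = 24.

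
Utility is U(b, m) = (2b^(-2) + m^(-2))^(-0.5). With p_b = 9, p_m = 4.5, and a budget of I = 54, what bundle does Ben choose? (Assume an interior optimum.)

For CES with ρ = -2, MRS = (2/1)·(m/b)^3.
Tangency: set MRS = p_b/p_m = 9/4.5 = 2.
So (m/b)^3 = 1; taking the cube root, m/b = 1, i.e. m = b.
Substitute into the budget 9·b + 4.5·m = 54: 13.5·b = 54, so b* = 4 and m* = 4.

b* = 4, m* = 4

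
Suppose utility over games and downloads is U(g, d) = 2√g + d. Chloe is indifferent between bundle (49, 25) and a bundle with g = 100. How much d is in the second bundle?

U(49, 25) = 39.
Set U(100, d) = 39 and solve.
With g = 100: √100 = 10, so d = 39 − 2·10 = 19.
Check: U(100, 19) = 39.

d = 19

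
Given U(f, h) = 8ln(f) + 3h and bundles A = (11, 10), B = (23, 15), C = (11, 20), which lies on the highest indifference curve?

Bundle C

Evaluate utility at each bundle:
U(A) = 49.183.
U(B) = 70.084.
U(C) = 79.183.
Highest utility is C, so C ≻ B ≻ A.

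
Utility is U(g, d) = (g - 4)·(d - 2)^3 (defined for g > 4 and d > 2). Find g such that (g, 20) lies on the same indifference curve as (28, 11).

U(28, 11) = 17496.
Set U(g, 20) = 17496 and solve.
With d = 20: (20 − 2)^3 = 5832, so (g − 4) = 17496/5832 = 3.
So g = 4 + 3 = 7.
Check: U(7, 20) = 17496.

g = 7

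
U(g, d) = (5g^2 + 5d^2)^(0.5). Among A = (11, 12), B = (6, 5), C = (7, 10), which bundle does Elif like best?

Bundle A

Evaluate utility at each bundle:
U(A) = 36.401.
U(B) = 17.464.
U(C) = 27.295.
Highest utility is A, so A ≻ C ≻ B.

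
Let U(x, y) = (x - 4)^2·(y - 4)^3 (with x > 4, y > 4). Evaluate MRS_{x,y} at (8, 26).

MRS = 11/3

MU_x = 2·(x−4)·(y−4)^3, MU_y = 3·(x−4)^2·(y−4)^2.
MRS = (2/3)·(y−4)/(x−4).
At (8, 26): MRS = 11/3.
So at (8, 26) the consumer would give up 11/3 units of y for one more unit of x.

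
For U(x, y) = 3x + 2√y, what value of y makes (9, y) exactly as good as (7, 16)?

y = 1

U(7, 16) = 29.
Set U(9, y) = 29 and solve.
With x = 9: 2√y = 29 − 3·9 = 2, so √y = 1 and y = 1.
Check: U(9, 1) = 29.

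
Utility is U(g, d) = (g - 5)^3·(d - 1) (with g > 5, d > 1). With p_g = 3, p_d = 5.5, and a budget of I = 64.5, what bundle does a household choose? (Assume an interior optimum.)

MU_g = 3·(g−5)^2·(d−1), MU_d = (g−5)^3.
MRS = (3/1)·(d−1)/(g−5).
Tangency: set MRS = p_g/p_d = 3/5.5 = 6/11.
So (3/1)·(d − 1)/(g − 5) = 6/11, i.e. (d − 1) = (2/11)·(g − 5).
Rewrite the budget in excess-of-subsistence terms: 3·(g − 5) + 5.5·(d − 1) = 64.5 − 3·5 − 5.5·1 = 44.
Substituting, 4·(g − 5) = 44, so g − 5 = 11 and g* = 16.
Then d − 1 = (2/11)·11 = 2, so d* = 3.

g* = 16, d* = 3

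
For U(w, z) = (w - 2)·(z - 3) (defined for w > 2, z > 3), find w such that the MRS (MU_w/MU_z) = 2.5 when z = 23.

w = 10

MU_w = (z−3), MU_z = (w−2).
MRS = (z−3)/(w−2).
Substitute z = 23: MRS = 20/(w − 2). Setting this equal to 2.5 gives w − 2 = 20/2.5 = 8, so w = 10.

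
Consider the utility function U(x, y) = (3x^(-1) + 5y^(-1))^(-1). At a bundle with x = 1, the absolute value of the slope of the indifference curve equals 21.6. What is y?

For CES with ρ = -1, MRS = (3/5)·(y/x)^2.
Setting (3/5)·(y/1)^2 = 21.6 gives (y/1)^2 = 36, so y/1 = 6 and y = 6.

y = 6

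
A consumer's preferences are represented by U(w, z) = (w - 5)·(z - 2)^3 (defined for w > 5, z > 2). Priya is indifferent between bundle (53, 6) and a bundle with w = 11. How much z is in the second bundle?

U(53, 6) = 3072.
Set U(11, z) = 3072 and solve.
With w = 11: (11 − 5) = 6, so (z − 2)^3 = 3072/6 = 512.
Taking the cube root (with z > 2): z − 2 = 8, so z = 10.
Check: U(11, 10) = 3072.

z = 10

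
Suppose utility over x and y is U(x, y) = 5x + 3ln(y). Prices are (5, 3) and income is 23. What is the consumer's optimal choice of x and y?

MU_x = 5, MU_y = 3/y.
MRS = 5 ÷ (3/y).
Tangency: set MRS = p_x/p_y = 5/3.
MRS depends only on y: (5/3)·y = 5/3 ⇒ y* = (5/3)/(5/3) = 1.
From the budget, 5·x = 23 − 3·1 = 20, so x* = 4.

x* = 4, y* = 1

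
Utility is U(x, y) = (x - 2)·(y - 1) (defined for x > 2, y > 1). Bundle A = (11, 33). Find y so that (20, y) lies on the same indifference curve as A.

U(11, 33) = 288.
Set U(20, y) = 288 and solve.
With x = 20: (20 − 2) = 18, so (y − 1) = 288/18 = 16.
So y = 1 + 16 = 17.
Check: U(20, 17) = 288.

y = 17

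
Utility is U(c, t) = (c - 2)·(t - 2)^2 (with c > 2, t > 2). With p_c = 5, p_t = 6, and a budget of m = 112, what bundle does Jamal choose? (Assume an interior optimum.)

c* = 8, t* = 12

MU_c = (t−2)^2, MU_t = 2·(c−2)·(t−2).
MRS = (1/2)·(t−2)/(c−2).
Tangency: set MRS = p_c/p_t = 5/6.
So (1/2)·(t − 2)/(c − 2) = 5/6, i.e. (t − 2) = (5/3)·(c − 2).
Rewrite the budget in excess-of-subsistence terms: 5·(c − 2) + 6·(t − 2) = 112 − 5·2 − 6·2 = 90.
Substituting, 15·(c − 2) = 90, so c − 2 = 6 and c* = 8.
Then t − 2 = (5/3)·6 = 10, so t* = 12.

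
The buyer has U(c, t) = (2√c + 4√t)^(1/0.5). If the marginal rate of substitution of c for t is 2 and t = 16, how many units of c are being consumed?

For CES with ρ = 0.5, MRS = (2/4)·√(t/c).
Setting (2/4)·√(16/c) = 2 gives √(16/c) = 4, so 16/c = 16 and c = 1.

c = 1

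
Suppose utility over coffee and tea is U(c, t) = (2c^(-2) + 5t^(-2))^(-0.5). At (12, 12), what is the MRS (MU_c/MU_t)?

MRS = 0.4

For CES with ρ = -2, MRS = (2/5)·(t/c)^3.
At (12, 12): MRS = 0.4.
That is, one extra unit of c is worth 0.4 units of t at the margin.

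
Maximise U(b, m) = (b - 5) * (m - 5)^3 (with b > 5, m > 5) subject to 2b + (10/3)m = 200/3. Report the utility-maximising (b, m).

MU_b = (m−5)^3, MU_m = 3·(b−5)·(m−5)^2.
MRS = (1/3)·(m−5)/(b−5).
Tangency: set MRS = p_b/p_m = 2/(10/3) = 0.6.
So (1/3)·(m − 5)/(b − 5) = 0.6, i.e. (m − 5) = 1.8·(b − 5).
Rewrite the budget in excess-of-subsistence terms: 2·(b − 5) + (10/3)·(m − 5) = 200/3 − 2·5 − (10/3)·5 = 40.
Substituting, 8·(b − 5) = 40, so b − 5 = 5 and b* = 10.
Then m − 5 = 1.8·5 = 9, so m* = 14.

b* = 10, m* = 14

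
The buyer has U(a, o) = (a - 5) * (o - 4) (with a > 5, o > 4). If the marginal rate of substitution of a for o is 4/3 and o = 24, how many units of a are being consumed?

a = 20

MU_a = (o−4), MU_o = (a−5).
MRS = (o−4)/(a−5).
Substitute o = 24: MRS = 20/(a − 5). Setting this equal to 4/3 gives a − 5 = 20/(4/3) = 15, so a = 20.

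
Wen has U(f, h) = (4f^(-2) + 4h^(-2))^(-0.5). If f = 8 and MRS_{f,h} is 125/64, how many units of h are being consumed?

h = 10

For CES with ρ = -2, MRS = (h/f)^3.
Setting (h/8)^3 = 125/64 gives h/8 = 1.25 and h = 10.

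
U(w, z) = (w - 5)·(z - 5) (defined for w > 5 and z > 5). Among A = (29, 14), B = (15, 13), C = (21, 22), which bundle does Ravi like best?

Bundle C

Evaluate utility at each bundle:
U(A) = 216.
U(B) = 80.
U(C) = 272.
Highest utility is C, so C ≻ A ≻ B.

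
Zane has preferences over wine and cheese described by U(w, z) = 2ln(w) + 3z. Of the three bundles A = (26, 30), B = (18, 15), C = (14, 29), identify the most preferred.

Bundle A

Evaluate utility at each bundle:
U(A) = 96.516.
U(B) = 50.781.
U(C) = 92.278.
Highest utility is A, so A ≻ C ≻ B.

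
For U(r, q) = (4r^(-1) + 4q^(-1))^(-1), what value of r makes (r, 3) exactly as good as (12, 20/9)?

U depends on (r, q) only through S = 4r^(-1) + 4q^(-1), so equal utility means equal S. At (12, 20/9): S = 32/15.
With q = 3: 4·3^(-1) = 4/3, so 4r^(-1) = 32/15 − 4/3 = 0.8, i.e. r^(-1) = 0.2.
Hence r = 1/0.2 = 5.
Check: U(5, 3) = 0.4688.

r = 5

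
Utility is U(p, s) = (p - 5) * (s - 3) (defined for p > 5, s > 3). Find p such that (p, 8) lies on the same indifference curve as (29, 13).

p = 53

U(29, 13) = 240.
Set U(p, 8) = 240 and solve.
With s = 8: (8 − 3) = 5, so (p − 5) = 240/5 = 48.
So p = 5 + 48 = 53.
Check: U(53, 8) = 240.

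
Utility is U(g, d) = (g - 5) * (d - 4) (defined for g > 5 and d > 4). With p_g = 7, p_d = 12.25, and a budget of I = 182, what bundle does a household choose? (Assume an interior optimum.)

g* = 12, d* = 8

MU_g = (d−4), MU_d = (g−5).
MRS = (d−4)/(g−5).
Tangency: set MRS = p_g/p_d = 7/12.25 = 4/7.
So (d − 4)/(g − 5) = 4/7, i.e. (d − 4) = (4/7)·(g − 5).
Rewrite the budget in excess-of-subsistence terms: 7·(g − 5) + 12.25·(d − 4) = 182 − 7·5 − 12.25·4 = 98.
Substituting, 14·(g − 5) = 98, so g − 5 = 7 and g* = 12.
Then d − 4 = (4/7)·7 = 4, so d* = 8.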